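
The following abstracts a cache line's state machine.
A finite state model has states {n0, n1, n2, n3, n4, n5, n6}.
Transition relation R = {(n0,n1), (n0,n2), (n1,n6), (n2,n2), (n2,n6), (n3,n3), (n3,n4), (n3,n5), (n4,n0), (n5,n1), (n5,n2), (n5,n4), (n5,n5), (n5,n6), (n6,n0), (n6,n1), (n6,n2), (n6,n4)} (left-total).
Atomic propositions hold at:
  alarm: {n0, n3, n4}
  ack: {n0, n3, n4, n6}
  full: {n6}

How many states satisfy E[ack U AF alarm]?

AF alarm: least fixpoint, start Z0 = {n0, n3, n4}, add states with every successor in Z. Already a fixed point.
Sat(AF alarm) = {n0, n3, n4}
E[ack U AF alarm]: least fixpoint, start Z0 = Sat(AF alarm) = {n0, n3, n4}, add states in Sat(ack) with some successor in Z. Z1 = {n0, n3, n4, n6}; fixed.
Sat(E[ack U AF alarm]) = {n0, n3, n4, n6}
|Sat(E[ack U AF alarm])| = |{n0, n3, n4, n6}| = 4.

4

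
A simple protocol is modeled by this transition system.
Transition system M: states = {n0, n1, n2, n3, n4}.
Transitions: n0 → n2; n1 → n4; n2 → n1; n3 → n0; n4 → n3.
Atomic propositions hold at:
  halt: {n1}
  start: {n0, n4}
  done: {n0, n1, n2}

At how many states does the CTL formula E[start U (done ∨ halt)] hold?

Sat(done ∨ halt) = {n0, n1, n2}
E[start U (done ∨ halt)]: least fixpoint, start Z0 = Sat((done ∨ halt)) = {n0, n1, n2}, add states in Sat(start) with some successor in Z. Already a fixed point.
Sat(E[start U (done ∨ halt)]) = {n0, n1, n2}
|Sat(E[start U (done ∨ halt)])| = |{n0, n1, n2}| = 3.

3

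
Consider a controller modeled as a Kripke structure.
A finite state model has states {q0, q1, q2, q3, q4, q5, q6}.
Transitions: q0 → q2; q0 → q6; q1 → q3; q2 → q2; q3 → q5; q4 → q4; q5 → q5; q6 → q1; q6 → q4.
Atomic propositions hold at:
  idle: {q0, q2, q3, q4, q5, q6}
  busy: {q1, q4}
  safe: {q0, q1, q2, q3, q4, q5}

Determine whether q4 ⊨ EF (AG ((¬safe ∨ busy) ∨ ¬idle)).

Yes

Sat(¬safe) = {q6}
Sat(¬safe ∨ busy) = {q1, q4, q6}
Sat(¬idle) = {q1}
Sat((¬safe ∨ busy) ∨ ¬idle) = {q1, q4, q6}
AG ((¬safe ∨ busy) ∨ ¬idle): greatest fixpoint, start Z0 = {q1, q4, q6}, keep only states in Sat with every successor in Z. Z1 = {q4, q6}; Z2 = {q4}; fixed.
Sat(AG ((¬safe ∨ busy) ∨ ¬idle)) = {q4}
EF (AG ((¬safe ∨ busy) ∨ ¬idle)): least fixpoint, start Z0 = {q4}, add states with some successor in Z. Z1 = {q4, q6}; Z2 = {q0, q4, q6}; fixed.
Sat(EF (AG ((¬safe ∨ busy) ∨ ¬idle))) = {q0, q4, q6}
q4 ∈ Sat(EF (AG ((¬safe ∨ busy) ∨ ¬idle))) = {q0, q4, q6}, so the formula holds at q4.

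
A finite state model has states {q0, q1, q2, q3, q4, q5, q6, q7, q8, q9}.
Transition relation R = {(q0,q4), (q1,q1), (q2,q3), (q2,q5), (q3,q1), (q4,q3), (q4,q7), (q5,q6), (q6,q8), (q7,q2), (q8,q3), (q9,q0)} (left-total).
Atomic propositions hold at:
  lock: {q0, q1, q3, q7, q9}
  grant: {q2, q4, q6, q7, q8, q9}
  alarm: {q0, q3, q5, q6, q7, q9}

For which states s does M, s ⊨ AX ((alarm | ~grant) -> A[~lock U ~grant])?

{q0, q1, q2, q3, q5, q6, q7, q8, q9}

Sat(~grant) = {q0, q1, q3, q5}
Sat(alarm | ~grant) = {q0, q1, q3, q5, q6, q7, q9}
Sat(~lock) = {q2, q4, q5, q6, q8}
A[~lock U ~grant]: least fixpoint, start Z0 = Sat(~grant) = {q0, q1, q3, q5}, add states in Sat(~lock) with every successor in Z. Z1 = {q0, q1, q2, q3, q5, q8}; Z2 = {q0, q1, q2, q3, q5, q6, q8}; fixed.
Sat(A[~lock U ~grant]) = {q0, q1, q2, q3, q5, q6, q8}
Sat((alarm | ~grant) -> A[~lock U ~grant]) = {q0, q1, q2, q3, q4, q5, q6, q8}
Sat(AX ((alarm | ~grant) -> A[~lock U ~grant])) = {s : every successor in {q0, q1, q2, q3, q4, q5, q6, q8}} = {q0, q1, q2, q3, q5, q6, q7, q8, q9}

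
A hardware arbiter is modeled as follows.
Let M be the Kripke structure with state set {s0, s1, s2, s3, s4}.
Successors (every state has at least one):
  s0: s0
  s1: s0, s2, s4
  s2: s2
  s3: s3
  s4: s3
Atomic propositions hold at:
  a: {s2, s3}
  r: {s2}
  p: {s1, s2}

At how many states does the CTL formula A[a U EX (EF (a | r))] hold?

4

Sat(a | r) = {s2, s3}
EF (a | r): least fixpoint, start Z0 = {s2, s3}, add states with some successor in Z. Z1 = {s1, s2, s3, s4}; fixed.
Sat(EF (a | r)) = {s1, s2, s3, s4}
Sat(EX (EF (a | r))) = {s : some successor in {s1, s2, s3, s4}} = {s1, s2, s3, s4}
A[a U EX (EF (a | r))]: least fixpoint, start Z0 = Sat(EX (EF (a | r))) = {s1, s2, s3, s4}, add states in Sat(a) with every successor in Z. Already a fixed point.
Sat(A[a U EX (EF (a | r))]) = {s1, s2, s3, s4}
|Sat(A[a U EX (EF (a | r))])| = |{s1, s2, s3, s4}| = 4.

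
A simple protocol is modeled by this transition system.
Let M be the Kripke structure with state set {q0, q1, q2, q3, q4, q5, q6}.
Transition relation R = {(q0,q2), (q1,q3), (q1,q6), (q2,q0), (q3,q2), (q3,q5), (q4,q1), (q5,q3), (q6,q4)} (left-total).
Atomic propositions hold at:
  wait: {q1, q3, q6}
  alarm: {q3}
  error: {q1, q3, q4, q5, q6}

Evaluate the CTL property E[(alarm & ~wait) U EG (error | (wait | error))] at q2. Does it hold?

Sat(~wait) = {q0, q2, q4, q5}
Sat(alarm & ~wait) = ∅
Sat(wait | error) = {q1, q3, q4, q5, q6}
Sat(error | (wait | error)) = {q1, q3, q4, q5, q6}
EG (error | (wait | error)): greatest fixpoint, start Z0 = {q1, q3, q4, q5, q6}, keep only states in Sat with some successor in Z. Already a fixed point.
Sat(EG (error | (wait | error))) = {q1, q3, q4, q5, q6}
E[(alarm & ~wait) U EG (error | (wait | error))]: least fixpoint, start Z0 = Sat(EG (error | (wait | error))) = {q1, q3, q4, q5, q6}, add states in Sat(alarm & ~wait) with some successor in Z. Already a fixed point.
Sat(E[(alarm & ~wait) U EG (error | (wait | error))]) = {q1, q3, q4, q5, q6}
q2 ∉ Sat(E[(alarm & ~wait) U EG (error | (wait | error))]) = {q1, q3, q4, q5, q6}, so the formula does not hold at q2.

No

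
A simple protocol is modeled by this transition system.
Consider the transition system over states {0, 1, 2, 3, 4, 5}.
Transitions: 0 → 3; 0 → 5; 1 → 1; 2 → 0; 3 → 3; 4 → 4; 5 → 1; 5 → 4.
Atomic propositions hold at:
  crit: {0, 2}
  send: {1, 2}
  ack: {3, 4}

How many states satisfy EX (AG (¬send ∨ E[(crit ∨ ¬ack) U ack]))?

4

Sat(¬send) = {0, 3, 4, 5}
Sat(¬ack) = {0, 1, 2, 5}
Sat(crit ∨ ¬ack) = {0, 1, 2, 5}
E[(crit ∨ ¬ack) U ack]: least fixpoint, start Z0 = Sat(ack) = {3, 4}, add states in Sat(crit ∨ ¬ack) with some successor in Z. Z1 = {0, 3, 4, 5}; Z2 = {0, 2, 3, 4, 5}; fixed.
Sat(E[(crit ∨ ¬ack) U ack]) = {0, 2, 3, 4, 5}
Sat(¬send ∨ E[(crit ∨ ¬ack) U ack]) = {0, 2, 3, 4, 5}
AG (¬send ∨ E[(crit ∨ ¬ack) U ack]): greatest fixpoint, start Z0 = {0, 2, 3, 4, 5}, keep only states in Sat with every successor in Z. Z1 = {0, 2, 3, 4}; Z2 = {2, 3, 4}; Z3 = {3, 4}; fixed.
Sat(AG (¬send ∨ E[(crit ∨ ¬ack) U ack])) = {3, 4}
Sat(EX (AG (¬send ∨ E[(crit ∨ ¬ack) U ack]))) = {s : some successor in {3, 4}} = {0, 3, 4, 5}
|Sat(EX (AG (¬send ∨ E[(crit ∨ ¬ack) U ack])))| = |{0, 3, 4, 5}| = 4.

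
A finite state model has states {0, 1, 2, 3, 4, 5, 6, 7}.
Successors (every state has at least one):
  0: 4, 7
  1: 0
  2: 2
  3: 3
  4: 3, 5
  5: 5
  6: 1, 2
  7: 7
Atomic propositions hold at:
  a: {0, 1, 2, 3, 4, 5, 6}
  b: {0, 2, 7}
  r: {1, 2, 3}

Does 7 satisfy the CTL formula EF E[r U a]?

No

E[r U a]: least fixpoint, start Z0 = Sat(a) = {0, 1, 2, 3, 4, 5, 6}, add states in Sat(r) with some successor in Z. Already a fixed point.
Sat(E[r U a]) = {0, 1, 2, 3, 4, 5, 6}
EF E[r U a]: least fixpoint, start Z0 = {0, 1, 2, 3, 4, 5, 6}, add states with some successor in Z. Already a fixed point.
Sat(EF E[r U a]) = {0, 1, 2, 3, 4, 5, 6}
7 ∉ Sat(EF E[r U a]) = {0, 1, 2, 3, 4, 5, 6}, so the formula does not hold at 7.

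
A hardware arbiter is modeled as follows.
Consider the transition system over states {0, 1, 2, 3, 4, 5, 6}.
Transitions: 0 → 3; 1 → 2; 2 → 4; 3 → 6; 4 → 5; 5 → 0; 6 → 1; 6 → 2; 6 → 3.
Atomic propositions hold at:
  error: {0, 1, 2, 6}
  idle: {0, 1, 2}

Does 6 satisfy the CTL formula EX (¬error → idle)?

Sat(¬error) = {3, 4, 5}
Sat(¬error → idle) = {0, 1, 2, 6}
Sat(EX (¬error → idle)) = {s : some successor in {0, 1, 2, 6}} = {1, 3, 5, 6}
6 ∈ Sat(EX (¬error → idle)) = {1, 3, 5, 6}, so the formula holds at 6.

Yes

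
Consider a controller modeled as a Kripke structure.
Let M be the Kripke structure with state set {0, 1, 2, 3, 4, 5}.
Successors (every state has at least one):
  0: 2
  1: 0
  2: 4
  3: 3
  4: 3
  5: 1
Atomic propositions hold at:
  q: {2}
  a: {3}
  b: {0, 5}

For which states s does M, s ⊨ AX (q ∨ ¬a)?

{0, 1, 2, 5}

Sat(¬a) = {0, 1, 2, 4, 5}
Sat(q ∨ ¬a) = {0, 1, 2, 4, 5}
Sat(AX (q ∨ ¬a)) = {s : every successor in {0, 1, 2, 4, 5}} = {0, 1, 2, 5}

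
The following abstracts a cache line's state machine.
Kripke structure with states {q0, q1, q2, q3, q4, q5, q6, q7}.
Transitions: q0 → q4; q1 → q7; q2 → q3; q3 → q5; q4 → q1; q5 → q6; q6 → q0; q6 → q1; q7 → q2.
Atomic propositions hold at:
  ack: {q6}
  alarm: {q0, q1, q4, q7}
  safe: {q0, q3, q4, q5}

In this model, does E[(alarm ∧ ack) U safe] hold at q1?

No

Sat(alarm ∧ ack) = ∅
E[(alarm ∧ ack) U safe]: least fixpoint, start Z0 = Sat(safe) = {q0, q3, q4, q5}, add states in Sat(alarm ∧ ack) with some successor in Z. Already a fixed point.
Sat(E[(alarm ∧ ack) U safe]) = {q0, q3, q4, q5}
q1 ∉ Sat(E[(alarm ∧ ack) U safe]) = {q0, q3, q4, q5}, so the formula does not hold at q1.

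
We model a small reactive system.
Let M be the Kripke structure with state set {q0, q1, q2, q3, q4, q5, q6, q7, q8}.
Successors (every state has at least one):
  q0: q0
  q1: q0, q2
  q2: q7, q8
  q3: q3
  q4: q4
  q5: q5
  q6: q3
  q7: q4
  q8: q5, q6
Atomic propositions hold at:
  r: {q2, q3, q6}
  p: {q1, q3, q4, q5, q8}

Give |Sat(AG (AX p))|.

5

Sat(AX p) = {s : every successor in {q1, q3, q4, q5, q8}} = {q3, q4, q5, q6, q7}
AG (AX p): greatest fixpoint, start Z0 = {q3, q4, q5, q6, q7}, keep only states in Sat with every successor in Z. Already a fixed point.
Sat(AG (AX p)) = {q3, q4, q5, q6, q7}
|Sat(AG (AX p))| = |{q3, q4, q5, q6, q7}| = 5.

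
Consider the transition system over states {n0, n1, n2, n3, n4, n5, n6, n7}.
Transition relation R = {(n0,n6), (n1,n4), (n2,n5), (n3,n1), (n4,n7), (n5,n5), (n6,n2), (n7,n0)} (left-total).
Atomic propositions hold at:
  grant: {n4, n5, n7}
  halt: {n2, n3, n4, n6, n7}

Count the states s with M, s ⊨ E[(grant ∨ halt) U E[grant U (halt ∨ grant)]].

Sat(grant ∨ halt) = {n2, n3, n4, n5, n6, n7}
Sat(halt ∨ grant) = {n2, n3, n4, n5, n6, n7}
E[grant U (halt ∨ grant)]: least fixpoint, start Z0 = Sat((halt ∨ grant)) = {n2, n3, n4, n5, n6, n7}, add states in Sat(grant) with some successor in Z. Already a fixed point.
Sat(E[grant U (halt ∨ grant)]) = {n2, n3, n4, n5, n6, n7}
E[(grant ∨ halt) U E[grant U (halt ∨ grant)]]: least fixpoint, start Z0 = Sat(E[grant U (halt ∨ grant)]) = {n2, n3, n4, n5, n6, n7}, add states in Sat(grant ∨ halt) with some successor in Z. Already a fixed point.
Sat(E[(grant ∨ halt) U E[grant U (halt ∨ grant)]]) = {n2, n3, n4, n5, n6, n7}
|Sat(E[(grant ∨ halt) U E[grant U (halt ∨ grant)]])| = |{n2, n3, n4, n5, n6, n7}| = 6.

6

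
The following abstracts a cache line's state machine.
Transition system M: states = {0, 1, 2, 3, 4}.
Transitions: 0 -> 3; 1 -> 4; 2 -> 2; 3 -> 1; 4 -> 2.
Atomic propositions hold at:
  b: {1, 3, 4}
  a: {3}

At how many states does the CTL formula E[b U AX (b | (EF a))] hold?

3

EF a: least fixpoint, start Z0 = {3}, add states with some successor in Z. Z1 = {0, 3}; fixed.
Sat(EF a) = {0, 3}
Sat(b | (EF a)) = {0, 1, 3, 4}
Sat(AX (b | (EF a))) = {s : every successor in {0, 1, 3, 4}} = {0, 1, 3}
E[b U AX (b | (EF a))]: least fixpoint, start Z0 = Sat(AX (b | (EF a))) = {0, 1, 3}, add states in Sat(b) with some successor in Z. Already a fixed point.
Sat(E[b U AX (b | (EF a))]) = {0, 1, 3}
|Sat(E[b U AX (b | (EF a))])| = |{0, 1, 3}| = 3.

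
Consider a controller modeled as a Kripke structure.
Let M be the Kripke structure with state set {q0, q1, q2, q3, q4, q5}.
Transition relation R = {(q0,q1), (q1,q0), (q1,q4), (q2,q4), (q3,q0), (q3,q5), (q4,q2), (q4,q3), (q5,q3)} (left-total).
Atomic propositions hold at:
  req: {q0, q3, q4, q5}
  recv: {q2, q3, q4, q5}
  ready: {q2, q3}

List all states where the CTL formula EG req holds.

{q3, q4, q5}

EG req: greatest fixpoint, start Z0 = {q0, q3, q4, q5}, keep only states in Sat with some successor in Z. Z1 = {q3, q4, q5}; fixed.
Sat(EG req) = {q3, q4, q5}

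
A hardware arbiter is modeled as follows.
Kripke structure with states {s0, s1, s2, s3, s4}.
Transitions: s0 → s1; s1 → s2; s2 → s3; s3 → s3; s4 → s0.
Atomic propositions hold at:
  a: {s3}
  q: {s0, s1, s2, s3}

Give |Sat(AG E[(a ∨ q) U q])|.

Sat(a ∨ q) = {s0, s1, s2, s3}
E[(a ∨ q) U q]: least fixpoint, start Z0 = Sat(q) = {s0, s1, s2, s3}, add states in Sat(a ∨ q) with some successor in Z. Already a fixed point.
Sat(E[(a ∨ q) U q]) = {s0, s1, s2, s3}
AG E[(a ∨ q) U q]: greatest fixpoint, start Z0 = {s0, s1, s2, s3}, keep only states in Sat with every successor in Z. Already a fixed point.
Sat(AG E[(a ∨ q) U q]) = {s0, s1, s2, s3}
|Sat(AG E[(a ∨ q) U q])| = |{s0, s1, s2, s3}| = 4.

4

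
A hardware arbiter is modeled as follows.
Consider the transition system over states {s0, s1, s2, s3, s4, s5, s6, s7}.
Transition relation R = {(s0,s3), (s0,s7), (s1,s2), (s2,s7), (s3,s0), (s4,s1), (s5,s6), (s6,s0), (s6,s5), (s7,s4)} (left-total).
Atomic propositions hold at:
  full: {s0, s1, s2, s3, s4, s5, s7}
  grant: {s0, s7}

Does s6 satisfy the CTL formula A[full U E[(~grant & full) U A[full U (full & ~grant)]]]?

No

Sat(~grant) = {s1, s2, s3, s4, s5, s6}
Sat(~grant & full) = {s1, s2, s3, s4, s5}
Sat(full & ~grant) = {s1, s2, s3, s4, s5}
A[full U (full & ~grant)]: least fixpoint, start Z0 = Sat((full & ~grant)) = {s1, s2, s3, s4, s5}, add states in Sat(full) with every successor in Z. Z1 = {s1, s2, s3, s4, s5, s7}; Z2 = {s0, s1, s2, s3, s4, s5, s7}; fixed.
Sat(A[full U (full & ~grant)]) = {s0, s1, s2, s3, s4, s5, s7}
E[(~grant & full) U A[full U (full & ~grant)]]: least fixpoint, start Z0 = Sat(A[full U (full & ~grant)]) = {s0, s1, s2, s3, s4, s5, s7}, add states in Sat(~grant & full) with some successor in Z. Already a fixed point.
Sat(E[(~grant & full) U A[full U (full & ~grant)]]) = {s0, s1, s2, s3, s4, s5, s7}
A[full U E[(~grant & full) U A[full U (full & ~grant)]]]: least fixpoint, start Z0 = Sat(E[(~grant & full) U A[full U (full & ~grant)]]) = {s0, s1, s2, s3, s4, s5, s7}, add states in Sat(full) with every successor in Z. Already a fixed point.
Sat(A[full U E[(~grant & full) U A[full U (full & ~grant)]]]) = {s0, s1, s2, s3, s4, s5, s7}
s6 ∉ Sat(A[full U E[(~grant & full) U A[full U (full & ~grant)]]]) = {s0, s1, s2, s3, s4, s5, s7}, so the formula does not hold at s6.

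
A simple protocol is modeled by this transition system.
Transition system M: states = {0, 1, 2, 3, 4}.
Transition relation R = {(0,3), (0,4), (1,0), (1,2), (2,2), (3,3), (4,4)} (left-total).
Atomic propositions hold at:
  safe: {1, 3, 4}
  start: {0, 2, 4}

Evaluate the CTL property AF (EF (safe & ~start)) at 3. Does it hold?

Sat(~start) = {1, 3}
Sat(safe & ~start) = {1, 3}
EF (safe & ~start): least fixpoint, start Z0 = {1, 3}, add states with some successor in Z. Z1 = {0, 1, 3}; fixed.
Sat(EF (safe & ~start)) = {0, 1, 3}
AF (EF (safe & ~start)): least fixpoint, start Z0 = {0, 1, 3}, add states with every successor in Z. Already a fixed point.
Sat(AF (EF (safe & ~start))) = {0, 1, 3}
3 ∈ Sat(AF (EF (safe & ~start))) = {0, 1, 3}, so the formula holds at 3.

Yes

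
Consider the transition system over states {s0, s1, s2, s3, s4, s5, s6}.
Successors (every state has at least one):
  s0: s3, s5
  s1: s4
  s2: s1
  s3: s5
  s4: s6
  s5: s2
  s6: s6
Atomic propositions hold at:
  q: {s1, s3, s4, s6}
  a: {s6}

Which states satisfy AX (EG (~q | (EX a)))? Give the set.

Sat(~q) = {s0, s2, s5}
Sat(EX a) = {s : some successor in {s6}} = {s4, s6}
Sat(~q | (EX a)) = {s0, s2, s4, s5, s6}
EG (~q | (EX a)): greatest fixpoint, start Z0 = {s0, s2, s4, s5, s6}, keep only states in Sat with some successor in Z. Z1 = {s0, s4, s5, s6}; Z2 = {s0, s4, s6}; Z3 = {s4, s6}; fixed.
Sat(EG (~q | (EX a))) = {s4, s6}
Sat(AX (EG (~q | (EX a)))) = {s : every successor in {s4, s6}} = {s1, s4, s6}

{s1, s4, s6}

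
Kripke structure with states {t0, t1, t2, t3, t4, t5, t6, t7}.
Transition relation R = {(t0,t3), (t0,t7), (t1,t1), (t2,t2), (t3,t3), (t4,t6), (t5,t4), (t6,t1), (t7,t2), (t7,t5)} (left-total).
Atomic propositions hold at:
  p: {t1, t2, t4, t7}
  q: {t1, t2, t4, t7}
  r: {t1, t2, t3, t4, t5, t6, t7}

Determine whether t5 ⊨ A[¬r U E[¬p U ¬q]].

Yes

Sat(¬r) = {t0}
Sat(¬p) = {t0, t3, t5, t6}
Sat(¬q) = {t0, t3, t5, t6}
E[¬p U ¬q]: least fixpoint, start Z0 = Sat(¬q) = {t0, t3, t5, t6}, add states in Sat(¬p) with some successor in Z. Already a fixed point.
Sat(E[¬p U ¬q]) = {t0, t3, t5, t6}
A[¬r U E[¬p U ¬q]]: least fixpoint, start Z0 = Sat(E[¬p U ¬q]) = {t0, t3, t5, t6}, add states in Sat(¬r) with every successor in Z. Already a fixed point.
Sat(A[¬r U E[¬p U ¬q]]) = {t0, t3, t5, t6}
t5 ∈ Sat(A[¬r U E[¬p U ¬q]]) = {t0, t3, t5, t6}, so the formula holds at t5.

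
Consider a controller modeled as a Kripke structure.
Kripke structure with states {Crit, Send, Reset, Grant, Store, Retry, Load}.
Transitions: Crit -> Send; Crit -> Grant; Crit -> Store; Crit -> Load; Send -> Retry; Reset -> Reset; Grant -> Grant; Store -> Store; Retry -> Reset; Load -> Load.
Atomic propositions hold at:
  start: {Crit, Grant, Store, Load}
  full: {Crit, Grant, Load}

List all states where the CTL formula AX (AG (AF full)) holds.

{Grant, Load}

AF full: least fixpoint, start Z0 = {Crit, Grant, Load}, add states with every successor in Z. Already a fixed point.
Sat(AF full) = {Crit, Grant, Load}
AG (AF full): greatest fixpoint, start Z0 = {Crit, Grant, Load}, keep only states in Sat with every successor in Z. Z1 = {Grant, Load}; fixed.
Sat(AG (AF full)) = {Grant, Load}
Sat(AX (AG (AF full))) = {s : every successor in {Grant, Load}} = {Grant, Load}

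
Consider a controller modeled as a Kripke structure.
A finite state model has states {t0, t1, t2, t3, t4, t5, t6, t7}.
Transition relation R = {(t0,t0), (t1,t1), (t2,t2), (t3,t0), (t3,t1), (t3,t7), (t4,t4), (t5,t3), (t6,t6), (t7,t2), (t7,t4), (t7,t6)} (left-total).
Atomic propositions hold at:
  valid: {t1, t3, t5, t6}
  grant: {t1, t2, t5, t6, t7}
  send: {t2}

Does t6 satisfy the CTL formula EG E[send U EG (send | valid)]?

Sat(send | valid) = {t1, t2, t3, t5, t6}
EG (send | valid): greatest fixpoint, start Z0 = {t1, t2, t3, t5, t6}, keep only states in Sat with some successor in Z. Already a fixed point.
Sat(EG (send | valid)) = {t1, t2, t3, t5, t6}
E[send U EG (send | valid)]: least fixpoint, start Z0 = Sat(EG (send | valid)) = {t1, t2, t3, t5, t6}, add states in Sat(send) with some successor in Z. Already a fixed point.
Sat(E[send U EG (send | valid)]) = {t1, t2, t3, t5, t6}
EG E[send U EG (send | valid)]: greatest fixpoint, start Z0 = {t1, t2, t3, t5, t6}, keep only states in Sat with some successor in Z. Already a fixed point.
Sat(EG E[send U EG (send | valid)]) = {t1, t2, t3, t5, t6}
t6 ∈ Sat(EG E[send U EG (send | valid)]) = {t1, t2, t3, t5, t6}, so the formula holds at t6.

Yes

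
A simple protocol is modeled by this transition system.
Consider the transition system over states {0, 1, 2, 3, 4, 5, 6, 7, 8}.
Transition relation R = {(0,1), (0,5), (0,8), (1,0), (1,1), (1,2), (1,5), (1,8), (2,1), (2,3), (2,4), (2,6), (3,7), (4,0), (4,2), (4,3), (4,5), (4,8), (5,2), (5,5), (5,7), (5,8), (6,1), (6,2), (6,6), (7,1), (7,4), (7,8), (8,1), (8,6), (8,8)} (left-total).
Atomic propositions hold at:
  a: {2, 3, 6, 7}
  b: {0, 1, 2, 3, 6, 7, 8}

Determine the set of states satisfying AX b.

Sat(AX b) = {s : every successor in {0, 1, 2, 3, 6, 7, 8}} = {3, 6, 8}

{3, 6, 8}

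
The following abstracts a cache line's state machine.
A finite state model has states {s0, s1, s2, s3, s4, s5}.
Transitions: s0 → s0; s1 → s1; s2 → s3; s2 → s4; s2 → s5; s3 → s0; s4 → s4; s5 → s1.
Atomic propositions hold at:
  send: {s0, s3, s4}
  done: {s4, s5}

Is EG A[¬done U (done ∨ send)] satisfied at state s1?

No

Sat(¬done) = {s0, s1, s2, s3}
Sat(done ∨ send) = {s0, s3, s4, s5}
A[¬done U (done ∨ send)]: least fixpoint, start Z0 = Sat((done ∨ send)) = {s0, s3, s4, s5}, add states in Sat(¬done) with every successor in Z. Z1 = {s0, s2, s3, s4, s5}; fixed.
Sat(A[¬done U (done ∨ send)]) = {s0, s2, s3, s4, s5}
EG A[¬done U (done ∨ send)]: greatest fixpoint, start Z0 = {s0, s2, s3, s4, s5}, keep only states in Sat with some successor in Z. Z1 = {s0, s2, s3, s4}; fixed.
Sat(EG A[¬done U (done ∨ send)]) = {s0, s2, s3, s4}
s1 ∉ Sat(EG A[¬done U (done ∨ send)]) = {s0, s2, s3, s4}, so the formula does not hold at s1.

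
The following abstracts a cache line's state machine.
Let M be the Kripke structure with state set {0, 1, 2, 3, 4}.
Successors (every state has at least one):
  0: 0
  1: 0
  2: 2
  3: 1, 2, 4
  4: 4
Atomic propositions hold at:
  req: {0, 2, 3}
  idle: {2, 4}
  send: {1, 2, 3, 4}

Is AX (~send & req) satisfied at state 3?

No

Sat(~send) = {0}
Sat(~send & req) = {0}
Sat(AX (~send & req)) = {s : every successor in {0}} = {0, 1}
3 ∉ Sat(AX (~send & req)) = {0, 1}, so the formula does not hold at 3.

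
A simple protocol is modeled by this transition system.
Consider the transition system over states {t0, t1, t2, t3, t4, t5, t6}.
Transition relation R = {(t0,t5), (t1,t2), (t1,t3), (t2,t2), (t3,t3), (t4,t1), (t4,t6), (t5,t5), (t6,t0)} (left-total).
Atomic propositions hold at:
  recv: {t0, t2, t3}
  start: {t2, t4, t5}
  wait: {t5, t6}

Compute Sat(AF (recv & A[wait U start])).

{t2}

A[wait U start]: least fixpoint, start Z0 = Sat(start) = {t2, t4, t5}, add states in Sat(wait) with every successor in Z. Already a fixed point.
Sat(A[wait U start]) = {t2, t4, t5}
Sat(recv & A[wait U start]) = {t2}
AF (recv & A[wait U start]): least fixpoint, start Z0 = {t2}, add states with every successor in Z. Already a fixed point.
Sat(AF (recv & A[wait U start])) = {t2}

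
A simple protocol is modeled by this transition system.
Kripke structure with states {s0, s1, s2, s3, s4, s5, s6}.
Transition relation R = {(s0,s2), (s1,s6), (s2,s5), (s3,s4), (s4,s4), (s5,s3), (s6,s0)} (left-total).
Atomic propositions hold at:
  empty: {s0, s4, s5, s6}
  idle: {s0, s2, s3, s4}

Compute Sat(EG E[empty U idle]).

E[empty U idle]: least fixpoint, start Z0 = Sat(idle) = {s0, s2, s3, s4}, add states in Sat(empty) with some successor in Z. Z1 = {s0, s2, s3, s4, s5, s6}; fixed.
Sat(E[empty U idle]) = {s0, s2, s3, s4, s5, s6}
EG E[empty U idle]: greatest fixpoint, start Z0 = {s0, s2, s3, s4, s5, s6}, keep only states in Sat with some successor in Z. Already a fixed point.
Sat(EG E[empty U idle]) = {s0, s2, s3, s4, s5, s6}

{s0, s2, s3, s4, s5, s6}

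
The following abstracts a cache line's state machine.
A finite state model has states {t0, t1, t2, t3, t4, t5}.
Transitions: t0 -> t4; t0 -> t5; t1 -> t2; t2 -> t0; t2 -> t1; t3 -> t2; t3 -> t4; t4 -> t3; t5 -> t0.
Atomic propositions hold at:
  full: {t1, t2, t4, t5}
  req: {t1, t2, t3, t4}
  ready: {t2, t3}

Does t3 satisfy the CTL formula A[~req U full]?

Sat(~req) = {t0, t5}
A[~req U full]: least fixpoint, start Z0 = Sat(full) = {t1, t2, t4, t5}, add states in Sat(~req) with every successor in Z. Z1 = {t0, t1, t2, t4, t5}; fixed.
Sat(A[~req U full]) = {t0, t1, t2, t4, t5}
t3 ∉ Sat(A[~req U full]) = {t0, t1, t2, t4, t5}, so the formula does not hold at t3.

No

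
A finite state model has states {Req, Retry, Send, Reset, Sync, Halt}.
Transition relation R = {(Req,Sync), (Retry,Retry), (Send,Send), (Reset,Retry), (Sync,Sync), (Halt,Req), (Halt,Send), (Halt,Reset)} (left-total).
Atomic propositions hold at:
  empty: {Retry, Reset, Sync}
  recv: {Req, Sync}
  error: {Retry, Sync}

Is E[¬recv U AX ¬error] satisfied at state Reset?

Sat(¬recv) = {Retry, Send, Reset, Halt}
Sat(¬error) = {Req, Send, Reset, Halt}
Sat(AX ¬error) = {s : every successor in {Req, Send, Reset, Halt}} = {Send, Halt}
E[¬recv U AX ¬error]: least fixpoint, start Z0 = Sat(AX ¬error) = {Send, Halt}, add states in Sat(¬recv) with some successor in Z. Already a fixed point.
Sat(E[¬recv U AX ¬error]) = {Send, Halt}
Reset ∉ Sat(E[¬recv U AX ¬error]) = {Send, Halt}, so the formula does not hold at Reset.

No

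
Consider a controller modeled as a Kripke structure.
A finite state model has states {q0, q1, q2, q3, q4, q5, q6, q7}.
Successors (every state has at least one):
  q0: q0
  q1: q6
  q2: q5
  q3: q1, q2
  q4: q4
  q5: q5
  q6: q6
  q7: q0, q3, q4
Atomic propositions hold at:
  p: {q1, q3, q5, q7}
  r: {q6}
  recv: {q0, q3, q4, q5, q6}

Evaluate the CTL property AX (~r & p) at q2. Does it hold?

Yes

Sat(~r) = {q0, q1, q2, q3, q4, q5, q7}
Sat(~r & p) = {q1, q3, q5, q7}
Sat(AX (~r & p)) = {s : every successor in {q1, q3, q5, q7}} = {q2, q5}
q2 ∈ Sat(AX (~r & p)) = {q2, q5}, so the formula holds at q2.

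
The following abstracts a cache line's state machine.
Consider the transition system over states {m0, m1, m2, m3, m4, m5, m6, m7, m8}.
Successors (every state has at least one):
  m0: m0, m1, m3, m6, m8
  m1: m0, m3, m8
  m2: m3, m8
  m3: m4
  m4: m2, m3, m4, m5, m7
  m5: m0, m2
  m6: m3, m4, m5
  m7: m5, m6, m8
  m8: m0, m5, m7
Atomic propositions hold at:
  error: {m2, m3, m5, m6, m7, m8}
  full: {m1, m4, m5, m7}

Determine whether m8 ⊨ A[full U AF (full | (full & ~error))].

No

Sat(~error) = {m0, m1, m4}
Sat(full & ~error) = {m1, m4}
Sat(full | (full & ~error)) = {m1, m4, m5, m7}
AF (full | (full & ~error)): least fixpoint, start Z0 = {m1, m4, m5, m7}, add states with every successor in Z. Z1 = {m1, m3, m4, m5, m7}; Z2 = {m1, m3, m4, m5, m6, m7}; fixed.
Sat(AF (full | (full & ~error))) = {m1, m3, m4, m5, m6, m7}
A[full U AF (full | (full & ~error))]: least fixpoint, start Z0 = Sat(AF (full | (full & ~error))) = {m1, m3, m4, m5, m6, m7}, add states in Sat(full) with every successor in Z. Already a fixed point.
Sat(A[full U AF (full | (full & ~error))]) = {m1, m3, m4, m5, m6, m7}
m8 ∉ Sat(A[full U AF (full | (full & ~error))]) = {m1, m3, m4, m5, m6, m7}, so the formula does not hold at m8.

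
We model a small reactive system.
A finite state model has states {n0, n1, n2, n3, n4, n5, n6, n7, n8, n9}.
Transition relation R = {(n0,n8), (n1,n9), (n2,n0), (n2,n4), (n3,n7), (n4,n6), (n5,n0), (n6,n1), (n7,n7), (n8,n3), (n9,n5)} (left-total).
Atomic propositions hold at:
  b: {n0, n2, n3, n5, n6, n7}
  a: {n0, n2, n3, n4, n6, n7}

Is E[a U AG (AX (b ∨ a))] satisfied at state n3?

Yes

Sat(b ∨ a) = {n0, n2, n3, n4, n5, n6, n7}
Sat(AX (b ∨ a)) = {s : every successor in {n0, n2, n3, n4, n5, n6, n7}} = {n2, n3, n4, n5, n7, n8, n9}
AG (AX (b ∨ a)): greatest fixpoint, start Z0 = {n2, n3, n4, n5, n7, n8, n9}, keep only states in Sat with every successor in Z. Z1 = {n3, n7, n8, n9}; Z2 = {n3, n7, n8}; fixed.
Sat(AG (AX (b ∨ a))) = {n3, n7, n8}
E[a U AG (AX (b ∨ a))]: least fixpoint, start Z0 = Sat(AG (AX (b ∨ a))) = {n3, n7, n8}, add states in Sat(a) with some successor in Z. Z1 = {n0, n3, n7, n8}; Z2 = {n0, n2, n3, n7, n8}; fixed.
Sat(E[a U AG (AX (b ∨ a))]) = {n0, n2, n3, n7, n8}
n3 ∈ Sat(E[a U AG (AX (b ∨ a))]) = {n0, n2, n3, n7, n8}, so the formula holds at n3.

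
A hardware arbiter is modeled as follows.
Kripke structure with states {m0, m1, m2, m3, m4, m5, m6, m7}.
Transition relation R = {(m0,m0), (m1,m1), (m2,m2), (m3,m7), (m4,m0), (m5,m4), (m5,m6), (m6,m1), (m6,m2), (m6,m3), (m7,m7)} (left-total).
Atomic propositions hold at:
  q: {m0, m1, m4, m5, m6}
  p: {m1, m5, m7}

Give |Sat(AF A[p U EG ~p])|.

Sat(~p) = {m0, m2, m3, m4, m6}
EG ~p: greatest fixpoint, start Z0 = {m0, m2, m3, m4, m6}, keep only states in Sat with some successor in Z. Z1 = {m0, m2, m4, m6}; fixed.
Sat(EG ~p) = {m0, m2, m4, m6}
A[p U EG ~p]: least fixpoint, start Z0 = Sat(EG ~p) = {m0, m2, m4, m6}, add states in Sat(p) with every successor in Z. Z1 = {m0, m2, m4, m5, m6}; fixed.
Sat(A[p U EG ~p]) = {m0, m2, m4, m5, m6}
AF A[p U EG ~p]: least fixpoint, start Z0 = {m0, m2, m4, m5, m6}, add states with every successor in Z. Already a fixed point.
Sat(AF A[p U EG ~p]) = {m0, m2, m4, m5, m6}
|Sat(AF A[p U EG ~p])| = |{m0, m2, m4, m5, m6}| = 5.

5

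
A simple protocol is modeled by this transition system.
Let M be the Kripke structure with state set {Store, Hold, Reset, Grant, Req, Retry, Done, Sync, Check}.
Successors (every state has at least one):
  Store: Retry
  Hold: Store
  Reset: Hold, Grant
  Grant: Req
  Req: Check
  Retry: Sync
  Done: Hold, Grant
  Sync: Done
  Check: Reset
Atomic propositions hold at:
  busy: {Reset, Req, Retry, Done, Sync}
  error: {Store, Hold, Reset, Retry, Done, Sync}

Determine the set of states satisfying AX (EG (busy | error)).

Sat(busy | error) = {Store, Hold, Reset, Req, Retry, Done, Sync}
EG (busy | error): greatest fixpoint, start Z0 = {Store, Hold, Reset, Req, Retry, Done, Sync}, keep only states in Sat with some successor in Z. Z1 = {Store, Hold, Reset, Retry, Done, Sync}; fixed.
Sat(EG (busy | error)) = {Store, Hold, Reset, Retry, Done, Sync}
Sat(AX (EG (busy | error))) = {s : every successor in {Store, Hold, Reset, Retry, Done, Sync}} = {Store, Hold, Retry, Sync, Check}

{Store, Hold, Retry, Sync, Check}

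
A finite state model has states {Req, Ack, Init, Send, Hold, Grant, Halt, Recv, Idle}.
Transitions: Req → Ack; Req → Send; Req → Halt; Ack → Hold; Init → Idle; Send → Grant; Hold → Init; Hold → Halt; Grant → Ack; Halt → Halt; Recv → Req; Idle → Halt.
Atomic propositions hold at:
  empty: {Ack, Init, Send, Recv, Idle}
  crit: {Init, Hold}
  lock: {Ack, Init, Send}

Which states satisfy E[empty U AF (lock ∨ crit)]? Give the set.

Sat(lock ∨ crit) = {Ack, Init, Send, Hold}
AF (lock ∨ crit): least fixpoint, start Z0 = {Ack, Init, Send, Hold}, add states with every successor in Z. Z1 = {Ack, Init, Send, Hold, Grant}; fixed.
Sat(AF (lock ∨ crit)) = {Ack, Init, Send, Hold, Grant}
E[empty U AF (lock ∨ crit)]: least fixpoint, start Z0 = Sat(AF (lock ∨ crit)) = {Ack, Init, Send, Hold, Grant}, add states in Sat(empty) with some successor in Z. Already a fixed point.
Sat(E[empty U AF (lock ∨ crit)]) = {Ack, Init, Send, Hold, Grant}

{Ack, Init, Send, Hold, Grant}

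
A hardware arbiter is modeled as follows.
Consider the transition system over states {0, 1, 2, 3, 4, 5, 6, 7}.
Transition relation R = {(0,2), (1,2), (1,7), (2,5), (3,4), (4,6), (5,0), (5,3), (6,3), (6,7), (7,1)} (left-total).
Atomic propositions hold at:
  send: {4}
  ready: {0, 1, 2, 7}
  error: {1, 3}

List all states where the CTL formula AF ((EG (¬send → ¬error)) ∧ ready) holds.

Sat(¬send) = {0, 1, 2, 3, 5, 6, 7}
Sat(¬error) = {0, 2, 4, 5, 6, 7}
Sat(¬send → ¬error) = {0, 2, 4, 5, 6, 7}
EG (¬send → ¬error): greatest fixpoint, start Z0 = {0, 2, 4, 5, 6, 7}, keep only states in Sat with some successor in Z. Z1 = {0, 2, 4, 5, 6}; Z2 = {0, 2, 4, 5}; Z3 = {0, 2, 5}; fixed.
Sat(EG (¬send → ¬error)) = {0, 2, 5}
Sat((EG (¬send → ¬error)) ∧ ready) = {0, 2}
AF ((EG (¬send → ¬error)) ∧ ready): least fixpoint, start Z0 = {0, 2}, add states with every successor in Z. Already a fixed point.
Sat(AF ((EG (¬send → ¬error)) ∧ ready)) = {0, 2}

{0, 2}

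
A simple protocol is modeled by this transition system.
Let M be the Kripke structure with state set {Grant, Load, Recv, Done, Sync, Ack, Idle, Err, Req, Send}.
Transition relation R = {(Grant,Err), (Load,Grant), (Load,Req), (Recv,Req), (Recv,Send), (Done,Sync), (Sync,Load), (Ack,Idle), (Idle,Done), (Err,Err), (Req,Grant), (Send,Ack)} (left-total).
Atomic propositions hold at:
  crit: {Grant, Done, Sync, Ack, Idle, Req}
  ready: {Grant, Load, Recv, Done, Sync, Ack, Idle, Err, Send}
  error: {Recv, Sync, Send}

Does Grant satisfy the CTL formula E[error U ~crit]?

Sat(~crit) = {Load, Recv, Err, Send}
E[error U ~crit]: least fixpoint, start Z0 = Sat(~crit) = {Load, Recv, Err, Send}, add states in Sat(error) with some successor in Z. Z1 = {Load, Recv, Sync, Err, Send}; fixed.
Sat(E[error U ~crit]) = {Load, Recv, Sync, Err, Send}
Grant ∉ Sat(E[error U ~crit]) = {Load, Recv, Sync, Err, Send}, so the formula does not hold at Grant.

No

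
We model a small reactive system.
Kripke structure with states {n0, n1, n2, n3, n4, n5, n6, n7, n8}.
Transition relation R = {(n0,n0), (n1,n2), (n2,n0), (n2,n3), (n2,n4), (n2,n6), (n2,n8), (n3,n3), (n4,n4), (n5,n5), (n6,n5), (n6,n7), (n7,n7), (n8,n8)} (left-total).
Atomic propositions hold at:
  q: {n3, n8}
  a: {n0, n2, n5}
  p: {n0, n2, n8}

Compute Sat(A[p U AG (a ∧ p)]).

{n0}

Sat(a ∧ p) = {n0, n2}
AG (a ∧ p): greatest fixpoint, start Z0 = {n0, n2}, keep only states in Sat with every successor in Z. Z1 = {n0}; fixed.
Sat(AG (a ∧ p)) = {n0}
A[p U AG (a ∧ p)]: least fixpoint, start Z0 = Sat(AG (a ∧ p)) = {n0}, add states in Sat(p) with every successor in Z. Already a fixed point.
Sat(A[p U AG (a ∧ p)]) = {n0}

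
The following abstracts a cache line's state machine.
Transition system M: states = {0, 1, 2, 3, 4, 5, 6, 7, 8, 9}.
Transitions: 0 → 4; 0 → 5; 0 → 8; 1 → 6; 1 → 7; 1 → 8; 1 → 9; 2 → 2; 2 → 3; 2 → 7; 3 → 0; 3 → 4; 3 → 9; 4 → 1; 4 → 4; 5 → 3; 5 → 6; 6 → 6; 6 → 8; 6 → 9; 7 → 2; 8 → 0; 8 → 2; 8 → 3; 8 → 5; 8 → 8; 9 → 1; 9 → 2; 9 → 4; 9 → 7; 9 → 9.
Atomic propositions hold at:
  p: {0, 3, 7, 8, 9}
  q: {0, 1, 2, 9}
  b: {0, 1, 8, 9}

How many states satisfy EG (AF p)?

AF p: least fixpoint, start Z0 = {0, 3, 7, 8, 9}, add states with every successor in Z. Already a fixed point.
Sat(AF p) = {0, 3, 7, 8, 9}
EG (AF p): greatest fixpoint, start Z0 = {0, 3, 7, 8, 9}, keep only states in Sat with some successor in Z. Z1 = {0, 3, 8, 9}; fixed.
Sat(EG (AF p)) = {0, 3, 8, 9}
|Sat(EG (AF p))| = |{0, 3, 8, 9}| = 4.

4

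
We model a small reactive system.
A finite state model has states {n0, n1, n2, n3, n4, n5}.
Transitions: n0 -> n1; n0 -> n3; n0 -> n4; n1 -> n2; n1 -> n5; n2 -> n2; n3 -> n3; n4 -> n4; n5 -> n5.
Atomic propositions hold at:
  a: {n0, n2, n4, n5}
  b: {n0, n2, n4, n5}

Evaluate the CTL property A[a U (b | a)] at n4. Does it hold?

Sat(b | a) = {n0, n2, n4, n5}
A[a U (b | a)]: least fixpoint, start Z0 = Sat((b | a)) = {n0, n2, n4, n5}, add states in Sat(a) with every successor in Z. Already a fixed point.
Sat(A[a U (b | a)]) = {n0, n2, n4, n5}
n4 ∈ Sat(A[a U (b | a)]) = {n0, n2, n4, n5}, so the formula holds at n4.

Yes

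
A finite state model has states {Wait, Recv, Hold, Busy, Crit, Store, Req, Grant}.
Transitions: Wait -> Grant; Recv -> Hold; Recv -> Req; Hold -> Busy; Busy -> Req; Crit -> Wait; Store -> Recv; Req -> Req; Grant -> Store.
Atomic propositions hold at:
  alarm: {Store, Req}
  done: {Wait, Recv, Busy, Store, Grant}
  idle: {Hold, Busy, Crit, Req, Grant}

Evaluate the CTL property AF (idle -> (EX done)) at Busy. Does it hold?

Sat(EX done) = {s : some successor in {Wait, Recv, Busy, Store, Grant}} = {Wait, Hold, Crit, Store, Grant}
Sat(idle -> (EX done)) = {Wait, Recv, Hold, Crit, Store, Grant}
AF (idle -> (EX done)): least fixpoint, start Z0 = {Wait, Recv, Hold, Crit, Store, Grant}, add states with every successor in Z. Already a fixed point.
Sat(AF (idle -> (EX done))) = {Wait, Recv, Hold, Crit, Store, Grant}
Busy ∉ Sat(AF (idle -> (EX done))) = {Wait, Recv, Hold, Crit, Store, Grant}, so the formula does not hold at Busy.

No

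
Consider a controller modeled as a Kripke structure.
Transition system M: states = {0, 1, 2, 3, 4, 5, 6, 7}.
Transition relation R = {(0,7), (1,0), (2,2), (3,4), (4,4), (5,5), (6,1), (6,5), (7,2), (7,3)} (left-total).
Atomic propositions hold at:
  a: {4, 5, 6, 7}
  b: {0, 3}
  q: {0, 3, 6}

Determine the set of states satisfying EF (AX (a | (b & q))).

Sat(b & q) = {0, 3}
Sat(a | (b & q)) = {0, 3, 4, 5, 6, 7}
Sat(AX (a | (b & q))) = {s : every successor in {0, 3, 4, 5, 6, 7}} = {0, 1, 3, 4, 5}
EF (AX (a | (b & q))): least fixpoint, start Z0 = {0, 1, 3, 4, 5}, add states with some successor in Z. Z1 = {0, 1, 3, 4, 5, 6, 7}; fixed.
Sat(EF (AX (a | (b & q)))) = {0, 1, 3, 4, 5, 6, 7}

{0, 1, 3, 4, 5, 6, 7}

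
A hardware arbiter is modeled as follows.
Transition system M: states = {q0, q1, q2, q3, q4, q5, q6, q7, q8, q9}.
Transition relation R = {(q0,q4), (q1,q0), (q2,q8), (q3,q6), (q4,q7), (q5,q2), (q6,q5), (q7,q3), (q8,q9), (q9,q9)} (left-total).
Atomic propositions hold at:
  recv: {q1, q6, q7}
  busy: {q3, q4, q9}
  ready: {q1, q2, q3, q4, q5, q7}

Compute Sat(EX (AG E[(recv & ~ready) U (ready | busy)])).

{q8, q9}

Sat(~ready) = {q0, q6, q8, q9}
Sat(recv & ~ready) = {q6}
Sat(ready | busy) = {q1, q2, q3, q4, q5, q7, q9}
E[(recv & ~ready) U (ready | busy)]: least fixpoint, start Z0 = Sat((ready | busy)) = {q1, q2, q3, q4, q5, q7, q9}, add states in Sat(recv & ~ready) with some successor in Z. Z1 = {q1, q2, q3, q4, q5, q6, q7, q9}; fixed.
Sat(E[(recv & ~ready) U (ready | busy)]) = {q1, q2, q3, q4, q5, q6, q7, q9}
AG E[(recv & ~ready) U (ready | busy)]: greatest fixpoint, start Z0 = {q1, q2, q3, q4, q5, q6, q7, q9}, keep only states in Sat with every successor in Z. Z1 = {q3, q4, q5, q6, q7, q9}; Z2 = {q3, q4, q6, q7, q9}; Z3 = {q3, q4, q7, q9}; Z4 = {q4, q7, q9}; Z5 = {q4, q9}; Z6 = {q9}; fixed.
Sat(AG E[(recv & ~ready) U (ready | busy)]) = {q9}
Sat(EX (AG E[(recv & ~ready) U (ready | busy)])) = {s : some successor in {q9}} = {q8, q9}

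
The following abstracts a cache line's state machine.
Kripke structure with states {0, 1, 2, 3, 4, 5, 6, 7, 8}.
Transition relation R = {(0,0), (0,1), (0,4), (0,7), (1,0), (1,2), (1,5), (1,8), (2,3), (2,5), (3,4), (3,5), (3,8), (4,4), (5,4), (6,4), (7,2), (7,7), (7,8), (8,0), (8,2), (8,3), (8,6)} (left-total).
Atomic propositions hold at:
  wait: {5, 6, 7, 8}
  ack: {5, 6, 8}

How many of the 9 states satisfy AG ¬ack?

Sat(¬ack) = {0, 1, 2, 3, 4, 7}
AG ¬ack: greatest fixpoint, start Z0 = {0, 1, 2, 3, 4, 7}, keep only states in Sat with every successor in Z. Z1 = {0, 4}; Z2 = {4}; fixed.
Sat(AG ¬ack) = {4}
|Sat(AG ¬ack)| = |{4}| = 1.

1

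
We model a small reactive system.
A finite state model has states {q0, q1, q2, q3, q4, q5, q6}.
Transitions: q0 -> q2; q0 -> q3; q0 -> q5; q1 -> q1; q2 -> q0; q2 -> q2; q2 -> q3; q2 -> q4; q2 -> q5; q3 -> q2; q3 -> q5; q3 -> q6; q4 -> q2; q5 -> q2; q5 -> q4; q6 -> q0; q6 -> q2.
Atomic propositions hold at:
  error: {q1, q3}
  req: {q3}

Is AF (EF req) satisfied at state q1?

EF req: least fixpoint, start Z0 = {q3}, add states with some successor in Z. Z1 = {q0, q2, q3}; Z2 = {q0, q2, q3, q4, q5, q6}; fixed.
Sat(EF req) = {q0, q2, q3, q4, q5, q6}
AF (EF req): least fixpoint, start Z0 = {q0, q2, q3, q4, q5, q6}, add states with every successor in Z. Already a fixed point.
Sat(AF (EF req)) = {q0, q2, q3, q4, q5, q6}
q1 ∉ Sat(AF (EF req)) = {q0, q2, q3, q4, q5, q6}, so the formula does not hold at q1.

No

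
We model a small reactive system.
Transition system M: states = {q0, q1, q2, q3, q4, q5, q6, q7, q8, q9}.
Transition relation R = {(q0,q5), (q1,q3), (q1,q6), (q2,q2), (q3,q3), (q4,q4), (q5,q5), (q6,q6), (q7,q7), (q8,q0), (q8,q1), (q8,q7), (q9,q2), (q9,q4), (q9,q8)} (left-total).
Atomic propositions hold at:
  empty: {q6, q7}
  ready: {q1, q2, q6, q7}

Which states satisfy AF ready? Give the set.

AF ready: least fixpoint, start Z0 = {q1, q2, q6, q7}, add states with every successor in Z. Already a fixed point.
Sat(AF ready) = {q1, q2, q6, q7}

{q1, q2, q6, q7}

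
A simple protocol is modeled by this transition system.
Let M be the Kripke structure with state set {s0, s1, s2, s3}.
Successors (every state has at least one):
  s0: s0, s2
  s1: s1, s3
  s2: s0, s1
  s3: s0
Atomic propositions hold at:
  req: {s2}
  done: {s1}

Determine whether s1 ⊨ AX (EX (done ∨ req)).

No

Sat(done ∨ req) = {s1, s2}
Sat(EX (done ∨ req)) = {s : some successor in {s1, s2}} = {s0, s1, s2}
Sat(AX (EX (done ∨ req))) = {s : every successor in {s0, s1, s2}} = {s0, s2, s3}
s1 ∉ Sat(AX (EX (done ∨ req))) = {s0, s2, s3}, so the formula does not hold at s1.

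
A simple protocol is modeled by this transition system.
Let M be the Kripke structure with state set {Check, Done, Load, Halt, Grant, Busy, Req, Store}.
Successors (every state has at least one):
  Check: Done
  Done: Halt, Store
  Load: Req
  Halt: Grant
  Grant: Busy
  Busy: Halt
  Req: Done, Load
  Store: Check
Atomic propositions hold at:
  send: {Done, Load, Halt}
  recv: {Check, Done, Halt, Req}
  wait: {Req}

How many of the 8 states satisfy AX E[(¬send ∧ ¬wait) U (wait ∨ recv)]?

Sat(¬send) = {Check, Grant, Busy, Req, Store}
Sat(¬wait) = {Check, Done, Load, Halt, Grant, Busy, Store}
Sat(¬send ∧ ¬wait) = {Check, Grant, Busy, Store}
Sat(wait ∨ recv) = {Check, Done, Halt, Req}
E[(¬send ∧ ¬wait) U (wait ∨ recv)]: least fixpoint, start Z0 = Sat((wait ∨ recv)) = {Check, Done, Halt, Req}, add states in Sat(¬send ∧ ¬wait) with some successor in Z. Z1 = {Check, Done, Halt, Busy, Req, Store}; Z2 = {Check, Done, Halt, Grant, Busy, Req, Store}; fixed.
Sat(E[(¬send ∧ ¬wait) U (wait ∨ recv)]) = {Check, Done, Halt, Grant, Busy, Req, Store}
Sat(AX E[(¬send ∧ ¬wait) U (wait ∨ recv)]) = {s : every successor in {Check, Done, Halt, Grant, Busy, Req, Store}} = {Check, Done, Load, Halt, Grant, Busy, Store}
|Sat(AX E[(¬send ∧ ¬wait) U (wait ∨ recv)])| = |{Check, Done, Load, Halt, Grant, Busy, Store}| = 7.

7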